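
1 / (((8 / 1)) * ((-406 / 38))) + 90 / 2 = 73061 / 1624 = 44.99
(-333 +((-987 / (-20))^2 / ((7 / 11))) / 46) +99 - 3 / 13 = -36127119 / 239200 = -151.03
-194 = -194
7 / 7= 1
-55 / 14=-3.93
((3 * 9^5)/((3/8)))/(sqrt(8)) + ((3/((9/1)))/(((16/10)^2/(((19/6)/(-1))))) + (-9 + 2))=-8539/1152 + 118098 * sqrt(2)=167008.38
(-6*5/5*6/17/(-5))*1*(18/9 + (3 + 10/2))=72/17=4.24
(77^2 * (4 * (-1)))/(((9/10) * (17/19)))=-4506040/153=-29451.24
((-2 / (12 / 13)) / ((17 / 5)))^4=17850625 / 108243216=0.16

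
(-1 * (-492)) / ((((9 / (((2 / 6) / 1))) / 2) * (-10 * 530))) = -0.01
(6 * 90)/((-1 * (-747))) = 60/83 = 0.72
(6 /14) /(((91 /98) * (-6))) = -1 /13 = -0.08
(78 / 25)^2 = 6084 / 625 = 9.73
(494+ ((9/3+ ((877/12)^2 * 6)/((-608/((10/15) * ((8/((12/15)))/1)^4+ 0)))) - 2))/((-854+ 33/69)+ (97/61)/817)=411.12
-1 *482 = -482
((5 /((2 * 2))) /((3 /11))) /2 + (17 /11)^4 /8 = 527909 /175692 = 3.00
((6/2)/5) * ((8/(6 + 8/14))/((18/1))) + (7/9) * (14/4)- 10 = -14981/2070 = -7.24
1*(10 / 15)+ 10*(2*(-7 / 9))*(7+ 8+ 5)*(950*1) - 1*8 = -2660066 / 9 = -295562.89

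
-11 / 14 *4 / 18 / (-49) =11 / 3087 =0.00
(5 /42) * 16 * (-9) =-120 /7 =-17.14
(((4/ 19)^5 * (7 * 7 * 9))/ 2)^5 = 586871138734455061827551232/ 93076495688256089536609610280499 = 0.00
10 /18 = 5 /9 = 0.56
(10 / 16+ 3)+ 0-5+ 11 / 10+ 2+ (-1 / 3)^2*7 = 901 / 360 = 2.50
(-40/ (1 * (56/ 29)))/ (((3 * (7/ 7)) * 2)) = -145/ 42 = -3.45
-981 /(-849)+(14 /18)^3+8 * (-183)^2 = 55272456436 /206307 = 267913.63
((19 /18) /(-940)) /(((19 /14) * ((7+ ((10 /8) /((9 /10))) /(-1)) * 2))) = -7 /94940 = -0.00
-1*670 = -670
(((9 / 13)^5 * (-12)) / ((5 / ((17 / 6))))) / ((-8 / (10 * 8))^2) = -40153320 / 371293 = -108.14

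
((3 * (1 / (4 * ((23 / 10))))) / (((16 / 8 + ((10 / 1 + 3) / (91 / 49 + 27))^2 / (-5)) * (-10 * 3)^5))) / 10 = -0.00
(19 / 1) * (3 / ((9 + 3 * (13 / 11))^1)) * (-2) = -209 / 23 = -9.09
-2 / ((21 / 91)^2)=-338 / 9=-37.56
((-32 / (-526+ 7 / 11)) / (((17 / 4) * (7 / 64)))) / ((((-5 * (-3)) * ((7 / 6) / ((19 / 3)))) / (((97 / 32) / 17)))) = 10379776 / 1227546285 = 0.01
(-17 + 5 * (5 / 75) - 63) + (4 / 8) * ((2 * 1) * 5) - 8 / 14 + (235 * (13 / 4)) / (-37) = -297995 / 3108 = -95.88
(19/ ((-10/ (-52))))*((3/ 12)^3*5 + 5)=16055/ 32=501.72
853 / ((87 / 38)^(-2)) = 6456357 / 1444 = 4471.16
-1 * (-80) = 80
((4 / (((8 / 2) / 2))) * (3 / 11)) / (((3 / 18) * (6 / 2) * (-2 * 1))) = -0.55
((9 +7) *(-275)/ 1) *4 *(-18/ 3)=105600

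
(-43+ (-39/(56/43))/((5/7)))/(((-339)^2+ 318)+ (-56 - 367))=-3397/4592640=-0.00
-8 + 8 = 0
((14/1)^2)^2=38416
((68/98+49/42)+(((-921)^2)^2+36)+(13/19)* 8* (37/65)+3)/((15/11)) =221055915739016479/418950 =527642715691.65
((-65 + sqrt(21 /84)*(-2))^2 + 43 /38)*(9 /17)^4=1086311331 /3173798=342.27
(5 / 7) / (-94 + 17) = -5 / 539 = -0.01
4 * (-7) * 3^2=-252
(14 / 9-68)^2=357604 / 81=4414.86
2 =2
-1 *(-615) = 615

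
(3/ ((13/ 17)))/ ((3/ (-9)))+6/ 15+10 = -89/ 65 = -1.37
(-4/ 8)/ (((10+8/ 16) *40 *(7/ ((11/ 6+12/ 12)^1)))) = -17/ 35280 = -0.00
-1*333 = -333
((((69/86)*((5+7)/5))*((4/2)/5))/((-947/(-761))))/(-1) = -630108/1018025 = -0.62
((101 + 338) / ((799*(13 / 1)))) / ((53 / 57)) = 0.05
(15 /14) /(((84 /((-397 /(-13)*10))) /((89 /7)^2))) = 78615925 /124852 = 629.67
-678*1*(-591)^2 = -236812518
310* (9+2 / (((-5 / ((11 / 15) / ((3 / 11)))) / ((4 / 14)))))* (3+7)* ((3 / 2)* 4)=3395368 / 21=161684.19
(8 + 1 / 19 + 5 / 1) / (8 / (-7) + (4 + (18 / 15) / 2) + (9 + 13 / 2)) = 17360 / 25213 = 0.69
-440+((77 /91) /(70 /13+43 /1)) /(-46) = -12730971 /28934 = -440.00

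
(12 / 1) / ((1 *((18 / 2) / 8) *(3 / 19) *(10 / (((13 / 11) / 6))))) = 1976 / 1485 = 1.33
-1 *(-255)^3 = 16581375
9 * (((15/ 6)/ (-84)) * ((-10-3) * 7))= 195/ 8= 24.38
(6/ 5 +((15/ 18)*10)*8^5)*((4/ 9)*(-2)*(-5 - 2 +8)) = -32768144/ 135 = -242726.99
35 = 35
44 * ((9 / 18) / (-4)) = -11 / 2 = -5.50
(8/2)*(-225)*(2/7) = -1800/7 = -257.14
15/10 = 3/2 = 1.50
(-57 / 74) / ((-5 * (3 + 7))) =0.02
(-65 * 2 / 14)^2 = 86.22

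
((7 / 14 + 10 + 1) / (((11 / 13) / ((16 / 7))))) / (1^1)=31.06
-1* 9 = -9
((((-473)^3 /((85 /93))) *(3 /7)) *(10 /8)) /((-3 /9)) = 88574534829 /476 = 186080955.52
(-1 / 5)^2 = 1 / 25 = 0.04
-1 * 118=-118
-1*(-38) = 38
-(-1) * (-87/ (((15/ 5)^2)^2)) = -29/ 27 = -1.07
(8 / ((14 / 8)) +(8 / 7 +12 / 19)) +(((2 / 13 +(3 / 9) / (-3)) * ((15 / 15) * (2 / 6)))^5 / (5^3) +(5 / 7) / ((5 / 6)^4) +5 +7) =1756120883906987249 / 88572160082235375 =19.83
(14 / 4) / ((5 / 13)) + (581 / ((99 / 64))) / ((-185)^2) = 61740973 / 6776550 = 9.11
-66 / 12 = -11 / 2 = -5.50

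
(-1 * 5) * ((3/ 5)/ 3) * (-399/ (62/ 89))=35511/ 62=572.76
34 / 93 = 0.37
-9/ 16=-0.56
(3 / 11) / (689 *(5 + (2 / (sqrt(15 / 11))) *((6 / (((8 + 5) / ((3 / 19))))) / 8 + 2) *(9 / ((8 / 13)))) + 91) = -75411456 / 93036852614563 + 57568176 *sqrt(165) / 93036852614563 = 0.00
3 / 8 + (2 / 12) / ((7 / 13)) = 115 / 168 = 0.68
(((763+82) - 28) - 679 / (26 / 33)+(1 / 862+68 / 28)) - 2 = -1740548 / 39221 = -44.38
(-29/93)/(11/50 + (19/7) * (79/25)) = -10150/286347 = -0.04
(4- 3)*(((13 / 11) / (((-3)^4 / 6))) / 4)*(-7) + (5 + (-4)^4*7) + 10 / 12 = 533911 / 297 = 1797.68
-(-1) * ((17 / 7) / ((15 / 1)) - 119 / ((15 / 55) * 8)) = -45679 / 840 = -54.38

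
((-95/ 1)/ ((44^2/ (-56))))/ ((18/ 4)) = 665/ 1089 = 0.61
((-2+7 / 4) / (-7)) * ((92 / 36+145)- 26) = 547 / 126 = 4.34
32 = 32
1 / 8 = 0.12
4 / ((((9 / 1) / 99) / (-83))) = -3652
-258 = -258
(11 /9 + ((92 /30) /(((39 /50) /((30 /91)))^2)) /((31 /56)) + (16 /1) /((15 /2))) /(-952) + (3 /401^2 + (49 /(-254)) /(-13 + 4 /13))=0.01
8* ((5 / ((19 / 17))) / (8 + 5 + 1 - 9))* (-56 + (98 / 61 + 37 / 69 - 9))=-35980976 / 79971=-449.93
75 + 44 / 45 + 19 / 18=2311 / 30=77.03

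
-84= -84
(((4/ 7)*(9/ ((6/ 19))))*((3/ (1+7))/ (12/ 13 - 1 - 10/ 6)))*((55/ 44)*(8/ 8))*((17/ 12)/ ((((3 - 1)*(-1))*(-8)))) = -11115/ 28672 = -0.39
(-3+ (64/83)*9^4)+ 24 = 421647/83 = 5080.08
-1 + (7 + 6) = 12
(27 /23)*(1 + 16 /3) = 171 /23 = 7.43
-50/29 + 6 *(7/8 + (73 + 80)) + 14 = 108521/116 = 935.53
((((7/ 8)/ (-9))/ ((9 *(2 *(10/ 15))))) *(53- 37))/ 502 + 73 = 1978877/ 27108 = 73.00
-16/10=-8/5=-1.60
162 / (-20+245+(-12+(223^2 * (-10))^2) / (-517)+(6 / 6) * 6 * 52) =-83754 / 247297066459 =-0.00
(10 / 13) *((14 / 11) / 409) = 0.00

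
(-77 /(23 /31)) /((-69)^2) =-2387 /109503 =-0.02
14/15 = 0.93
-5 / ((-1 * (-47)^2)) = 5 / 2209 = 0.00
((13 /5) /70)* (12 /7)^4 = 134784 /420175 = 0.32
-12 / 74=-6 / 37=-0.16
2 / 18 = 1 / 9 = 0.11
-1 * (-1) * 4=4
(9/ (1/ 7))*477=30051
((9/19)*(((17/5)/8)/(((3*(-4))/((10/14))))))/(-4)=51/17024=0.00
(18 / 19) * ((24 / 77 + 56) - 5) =71118 / 1463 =48.61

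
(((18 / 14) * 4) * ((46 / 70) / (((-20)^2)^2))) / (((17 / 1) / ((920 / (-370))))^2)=109503 / 242330112500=0.00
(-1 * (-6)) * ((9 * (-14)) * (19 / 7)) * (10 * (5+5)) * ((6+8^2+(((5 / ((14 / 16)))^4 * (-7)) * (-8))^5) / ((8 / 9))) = -831724779182783201280076718220219923908500 / 4747561509943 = -175189890102712755588064300000.00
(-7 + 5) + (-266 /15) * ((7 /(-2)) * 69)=21403 /5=4280.60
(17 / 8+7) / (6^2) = 73 / 288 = 0.25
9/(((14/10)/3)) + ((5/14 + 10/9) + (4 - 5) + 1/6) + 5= 1570/63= 24.92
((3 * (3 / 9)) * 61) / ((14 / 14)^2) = 61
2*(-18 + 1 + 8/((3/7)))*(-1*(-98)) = 980/3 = 326.67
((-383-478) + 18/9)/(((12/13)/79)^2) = -6291751.47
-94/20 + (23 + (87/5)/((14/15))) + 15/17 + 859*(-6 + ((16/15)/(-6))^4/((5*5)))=-62413636190284/12199359375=-5116.14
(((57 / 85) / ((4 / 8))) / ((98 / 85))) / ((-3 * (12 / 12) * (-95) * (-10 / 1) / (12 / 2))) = -3 / 1225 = -0.00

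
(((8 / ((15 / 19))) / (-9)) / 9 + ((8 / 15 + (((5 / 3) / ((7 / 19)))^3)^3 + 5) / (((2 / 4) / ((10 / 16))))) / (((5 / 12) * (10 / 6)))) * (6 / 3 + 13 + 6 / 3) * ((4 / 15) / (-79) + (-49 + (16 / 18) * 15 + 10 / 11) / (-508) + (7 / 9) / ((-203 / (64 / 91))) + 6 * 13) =54808938105482143380305981942758 / 28916555106572635627125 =1895417275.80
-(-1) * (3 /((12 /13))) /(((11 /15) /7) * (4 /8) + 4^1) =1365 /1702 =0.80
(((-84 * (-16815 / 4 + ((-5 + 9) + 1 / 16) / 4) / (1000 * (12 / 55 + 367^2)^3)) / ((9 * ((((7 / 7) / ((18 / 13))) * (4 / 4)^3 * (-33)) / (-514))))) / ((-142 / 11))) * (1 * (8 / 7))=-92007471325 / 3001775803447809293011912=-0.00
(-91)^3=-753571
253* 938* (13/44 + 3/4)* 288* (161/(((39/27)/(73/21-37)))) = -3470905202688/13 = -266992707899.08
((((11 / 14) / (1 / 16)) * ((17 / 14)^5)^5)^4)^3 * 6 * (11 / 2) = 141222070737054305173814662548368844817215225016727645963815399727443212973423357144803452495526716973027652911952667329490972124779275906614774199338603925515809844933054130391034888265740216706912426501078771118573579230483677978521369137311814777082441899163887788545280809491169301027433890482519207724110746759706355099193330686673930416141334834215085677293671649314063845863793 / 13883767738174895775142527634775790473118312848099419590904640808168198545505602388417862602149579993139851536088517700249750858939388642120115938104954595114958953150687156526829137320632225913299126316285898790278226845697517128258744658757438914187010401355289207519455565924801695576794434780518309036732676372496050333819251895798717218816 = 10171739645913926112374050000000000000000.00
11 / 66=1 / 6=0.17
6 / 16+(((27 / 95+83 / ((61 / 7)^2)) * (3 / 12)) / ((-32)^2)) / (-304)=10316367653 / 27510394880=0.37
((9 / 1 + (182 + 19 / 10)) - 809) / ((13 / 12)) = -36966 / 65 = -568.71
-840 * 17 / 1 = -14280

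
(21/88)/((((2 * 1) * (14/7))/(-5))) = -105/352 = -0.30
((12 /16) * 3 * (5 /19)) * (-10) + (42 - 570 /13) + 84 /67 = -215583 /33098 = -6.51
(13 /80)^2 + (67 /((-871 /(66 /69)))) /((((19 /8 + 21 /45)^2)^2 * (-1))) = 64767239175481 /2352209464633600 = 0.03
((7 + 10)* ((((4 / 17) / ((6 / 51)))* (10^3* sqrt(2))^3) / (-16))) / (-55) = 850000000* sqrt(2) / 11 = 109280138.91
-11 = -11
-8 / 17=-0.47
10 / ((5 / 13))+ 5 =31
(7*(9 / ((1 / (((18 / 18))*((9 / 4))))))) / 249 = 189 / 332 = 0.57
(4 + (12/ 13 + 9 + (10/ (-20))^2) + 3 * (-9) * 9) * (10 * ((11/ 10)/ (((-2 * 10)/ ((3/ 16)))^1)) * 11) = 4319337/ 16640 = 259.58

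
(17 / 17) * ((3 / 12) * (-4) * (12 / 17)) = -12 / 17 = -0.71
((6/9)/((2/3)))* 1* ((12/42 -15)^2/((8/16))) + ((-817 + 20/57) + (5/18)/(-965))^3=-7674550336061773819016881/14091146341282584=-544636337.61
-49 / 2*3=-147 / 2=-73.50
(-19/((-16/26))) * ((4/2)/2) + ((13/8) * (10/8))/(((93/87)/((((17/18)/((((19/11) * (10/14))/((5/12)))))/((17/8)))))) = 15857309/508896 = 31.16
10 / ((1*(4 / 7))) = 35 / 2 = 17.50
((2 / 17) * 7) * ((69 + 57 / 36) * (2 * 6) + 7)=703.29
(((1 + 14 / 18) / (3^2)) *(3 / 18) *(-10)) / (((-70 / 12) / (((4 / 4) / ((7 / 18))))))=64 / 441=0.15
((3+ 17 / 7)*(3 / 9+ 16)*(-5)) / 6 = -665 / 9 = -73.89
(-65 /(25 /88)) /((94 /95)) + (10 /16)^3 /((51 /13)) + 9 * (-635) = -7297522601 /1227264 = -5946.17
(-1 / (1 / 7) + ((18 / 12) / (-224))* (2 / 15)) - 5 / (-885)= -7.00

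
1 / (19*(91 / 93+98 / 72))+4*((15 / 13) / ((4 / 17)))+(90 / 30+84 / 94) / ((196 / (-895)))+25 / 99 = 177361055687 / 84022366428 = 2.11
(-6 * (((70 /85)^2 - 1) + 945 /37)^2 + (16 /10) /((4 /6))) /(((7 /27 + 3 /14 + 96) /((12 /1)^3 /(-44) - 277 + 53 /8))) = 2807025431629534353 /229330522315565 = 12240.09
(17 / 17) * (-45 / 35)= -9 / 7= -1.29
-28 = -28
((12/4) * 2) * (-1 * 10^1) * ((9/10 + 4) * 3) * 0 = 0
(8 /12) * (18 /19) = 12 /19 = 0.63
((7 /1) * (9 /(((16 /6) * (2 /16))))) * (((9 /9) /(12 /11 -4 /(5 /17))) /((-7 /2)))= 1485 /344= 4.32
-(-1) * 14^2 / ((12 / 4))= 196 / 3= 65.33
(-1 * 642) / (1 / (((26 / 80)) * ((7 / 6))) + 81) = -19474 / 2537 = -7.68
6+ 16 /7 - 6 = 16 /7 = 2.29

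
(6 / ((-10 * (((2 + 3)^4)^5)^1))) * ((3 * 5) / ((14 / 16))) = -72 / 667572021484375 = -0.00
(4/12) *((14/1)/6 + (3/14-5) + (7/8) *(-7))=-1441/504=-2.86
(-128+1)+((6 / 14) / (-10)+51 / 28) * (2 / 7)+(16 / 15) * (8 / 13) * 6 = -122.55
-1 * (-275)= 275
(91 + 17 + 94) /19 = 202 /19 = 10.63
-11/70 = -0.16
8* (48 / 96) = 4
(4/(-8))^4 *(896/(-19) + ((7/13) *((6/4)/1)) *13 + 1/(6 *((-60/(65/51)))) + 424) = 27023837/1116288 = 24.21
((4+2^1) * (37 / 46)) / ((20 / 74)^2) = 151959 / 2300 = 66.07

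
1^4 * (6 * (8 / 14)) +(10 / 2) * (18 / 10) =87 / 7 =12.43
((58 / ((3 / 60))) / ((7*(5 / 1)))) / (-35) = -0.95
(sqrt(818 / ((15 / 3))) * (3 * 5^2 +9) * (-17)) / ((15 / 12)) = -5712 * sqrt(4090) / 25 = -14612.01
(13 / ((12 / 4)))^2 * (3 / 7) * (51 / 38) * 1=2873 / 266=10.80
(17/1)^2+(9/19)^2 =289.22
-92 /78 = -46 /39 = -1.18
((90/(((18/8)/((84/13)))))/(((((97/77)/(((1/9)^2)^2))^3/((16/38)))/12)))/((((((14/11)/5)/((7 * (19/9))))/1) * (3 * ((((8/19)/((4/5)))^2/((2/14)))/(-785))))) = -182159442720640/10052866681600224807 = -0.00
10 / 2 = 5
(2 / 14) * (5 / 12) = 5 / 84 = 0.06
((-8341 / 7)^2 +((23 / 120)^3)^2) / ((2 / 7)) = 207741717916757758561 / 41803776000000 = 4969448.64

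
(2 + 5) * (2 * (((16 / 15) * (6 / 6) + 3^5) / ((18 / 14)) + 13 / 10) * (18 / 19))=144494 / 57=2534.98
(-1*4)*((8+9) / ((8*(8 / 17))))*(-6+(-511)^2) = -75462235 / 16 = -4716389.69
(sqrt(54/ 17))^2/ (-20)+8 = 1333/ 170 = 7.84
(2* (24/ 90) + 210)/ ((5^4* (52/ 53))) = 83687/ 243750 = 0.34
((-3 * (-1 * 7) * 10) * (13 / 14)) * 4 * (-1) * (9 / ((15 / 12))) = -5616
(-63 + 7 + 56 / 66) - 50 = -3470 / 33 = -105.15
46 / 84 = 23 / 42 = 0.55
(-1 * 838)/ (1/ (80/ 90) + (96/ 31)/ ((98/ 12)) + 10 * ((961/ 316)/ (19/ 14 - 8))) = 2413460112/ 8852797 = 272.62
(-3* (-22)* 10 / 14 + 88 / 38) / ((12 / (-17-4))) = -3289 / 38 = -86.55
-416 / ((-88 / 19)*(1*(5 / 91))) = 1634.69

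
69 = 69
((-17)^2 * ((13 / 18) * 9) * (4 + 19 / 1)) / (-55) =-86411 / 110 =-785.55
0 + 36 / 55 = 36 / 55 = 0.65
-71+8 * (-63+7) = -519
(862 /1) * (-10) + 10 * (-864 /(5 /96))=-174508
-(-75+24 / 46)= 1713 / 23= 74.48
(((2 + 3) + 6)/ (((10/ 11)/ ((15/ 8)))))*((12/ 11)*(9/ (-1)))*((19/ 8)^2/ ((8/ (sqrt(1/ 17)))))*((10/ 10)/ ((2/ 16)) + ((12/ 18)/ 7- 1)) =-15975333*sqrt(17)/ 243712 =-270.27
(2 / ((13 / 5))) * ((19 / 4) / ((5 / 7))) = 133 / 26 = 5.12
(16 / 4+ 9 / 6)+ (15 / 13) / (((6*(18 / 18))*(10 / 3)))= 289 / 52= 5.56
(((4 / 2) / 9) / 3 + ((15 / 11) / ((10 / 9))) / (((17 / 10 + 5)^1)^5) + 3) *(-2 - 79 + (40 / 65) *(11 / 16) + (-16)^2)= 5622347768143651 / 10425666076254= 539.28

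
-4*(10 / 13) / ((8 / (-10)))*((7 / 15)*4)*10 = 2800 / 39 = 71.79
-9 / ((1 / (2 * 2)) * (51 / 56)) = -39.53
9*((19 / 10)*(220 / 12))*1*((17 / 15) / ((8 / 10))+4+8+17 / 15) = 182457 / 40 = 4561.42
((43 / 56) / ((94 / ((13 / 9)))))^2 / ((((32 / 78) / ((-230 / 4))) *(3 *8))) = -467159095 / 574588256256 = -0.00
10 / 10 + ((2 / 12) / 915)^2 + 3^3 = 843922801 / 30140100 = 28.00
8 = 8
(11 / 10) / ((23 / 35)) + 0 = 77 / 46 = 1.67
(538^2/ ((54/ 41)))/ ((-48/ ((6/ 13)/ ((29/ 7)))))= -510.06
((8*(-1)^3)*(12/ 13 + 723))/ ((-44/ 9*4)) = 84699/ 286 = 296.15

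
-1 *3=-3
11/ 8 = 1.38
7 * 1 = 7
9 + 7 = 16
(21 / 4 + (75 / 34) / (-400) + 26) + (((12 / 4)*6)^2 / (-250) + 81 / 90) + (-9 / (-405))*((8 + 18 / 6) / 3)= 56787419 / 1836000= 30.93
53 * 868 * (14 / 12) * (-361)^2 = 20983505494 / 3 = 6994501831.33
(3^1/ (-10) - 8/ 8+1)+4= 37/ 10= 3.70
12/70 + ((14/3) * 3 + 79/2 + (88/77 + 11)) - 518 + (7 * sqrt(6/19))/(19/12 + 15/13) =-31653/70 + 156 * sqrt(114)/1159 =-450.75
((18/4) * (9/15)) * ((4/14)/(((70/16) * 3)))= 72/1225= 0.06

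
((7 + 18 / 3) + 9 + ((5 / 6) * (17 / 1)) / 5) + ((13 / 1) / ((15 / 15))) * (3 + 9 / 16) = 3415 / 48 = 71.15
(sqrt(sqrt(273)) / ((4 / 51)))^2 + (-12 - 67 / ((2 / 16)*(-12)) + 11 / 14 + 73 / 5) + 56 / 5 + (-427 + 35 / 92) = -3548767 / 9660 + 2601*sqrt(273) / 16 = 2318.61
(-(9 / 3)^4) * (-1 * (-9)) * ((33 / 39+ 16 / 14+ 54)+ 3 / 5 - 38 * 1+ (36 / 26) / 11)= -68283972 / 5005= -13643.15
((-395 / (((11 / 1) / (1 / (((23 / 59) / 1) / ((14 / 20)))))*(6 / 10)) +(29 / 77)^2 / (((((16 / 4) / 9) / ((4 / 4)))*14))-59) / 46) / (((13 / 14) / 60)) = -19065904315 / 81547466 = -233.80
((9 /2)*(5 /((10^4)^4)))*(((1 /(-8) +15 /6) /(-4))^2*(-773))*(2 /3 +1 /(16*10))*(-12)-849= -139100159999999188792929 /163840000000000000000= -849.00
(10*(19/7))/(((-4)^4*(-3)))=-0.04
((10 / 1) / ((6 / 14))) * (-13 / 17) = -910 / 51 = -17.84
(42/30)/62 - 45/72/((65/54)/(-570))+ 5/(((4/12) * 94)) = 56092577/189410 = 296.14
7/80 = 0.09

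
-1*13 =-13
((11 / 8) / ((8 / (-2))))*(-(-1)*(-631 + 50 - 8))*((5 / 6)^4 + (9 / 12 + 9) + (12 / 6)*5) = 169885859 / 41472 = 4096.40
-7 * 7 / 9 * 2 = -98 / 9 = -10.89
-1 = -1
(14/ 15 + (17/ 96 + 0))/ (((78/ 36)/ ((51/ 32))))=2091/ 2560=0.82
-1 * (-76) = 76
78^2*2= 12168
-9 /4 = -2.25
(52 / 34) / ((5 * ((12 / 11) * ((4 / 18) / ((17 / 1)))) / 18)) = 3861 / 10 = 386.10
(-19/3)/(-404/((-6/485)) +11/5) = -95/489883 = -0.00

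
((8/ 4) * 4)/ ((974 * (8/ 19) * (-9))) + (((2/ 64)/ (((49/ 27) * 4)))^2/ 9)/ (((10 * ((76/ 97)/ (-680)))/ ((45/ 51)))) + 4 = 13096180109695/ 3275949293568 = 4.00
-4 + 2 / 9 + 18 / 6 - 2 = -2.78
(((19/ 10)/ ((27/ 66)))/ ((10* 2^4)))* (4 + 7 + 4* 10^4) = 2787433/ 2400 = 1161.43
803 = 803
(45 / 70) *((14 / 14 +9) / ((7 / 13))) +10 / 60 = 3559 / 294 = 12.11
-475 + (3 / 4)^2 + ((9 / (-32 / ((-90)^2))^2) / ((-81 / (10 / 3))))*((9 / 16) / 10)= -1852699 / 1024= -1809.28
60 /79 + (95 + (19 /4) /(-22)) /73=1044379 /507496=2.06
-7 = -7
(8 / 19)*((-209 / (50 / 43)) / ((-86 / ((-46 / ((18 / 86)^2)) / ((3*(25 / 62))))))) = -116013656 / 151875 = -763.88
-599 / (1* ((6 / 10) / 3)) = -2995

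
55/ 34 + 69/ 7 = 2731/ 238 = 11.47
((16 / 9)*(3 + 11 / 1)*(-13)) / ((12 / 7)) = -5096 / 27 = -188.74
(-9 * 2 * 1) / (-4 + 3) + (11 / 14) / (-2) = 493 / 28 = 17.61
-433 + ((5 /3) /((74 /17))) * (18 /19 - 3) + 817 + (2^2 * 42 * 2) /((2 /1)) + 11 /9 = 6990529 /12654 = 552.44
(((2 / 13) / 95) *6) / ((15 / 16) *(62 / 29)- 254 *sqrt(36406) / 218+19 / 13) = -355453696 *sqrt(36406) / 1551362775670775- 1057341856 / 1551362775670775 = -0.00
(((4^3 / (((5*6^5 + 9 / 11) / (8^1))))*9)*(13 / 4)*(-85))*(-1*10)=15558400 / 47521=327.40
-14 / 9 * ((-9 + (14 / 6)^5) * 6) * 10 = -4093600 / 729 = -5615.36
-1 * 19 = -19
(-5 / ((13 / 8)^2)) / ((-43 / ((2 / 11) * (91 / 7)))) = 640 / 6149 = 0.10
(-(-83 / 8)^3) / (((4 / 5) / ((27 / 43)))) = 77191245 / 88064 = 876.54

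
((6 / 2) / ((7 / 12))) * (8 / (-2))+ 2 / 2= -137 / 7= -19.57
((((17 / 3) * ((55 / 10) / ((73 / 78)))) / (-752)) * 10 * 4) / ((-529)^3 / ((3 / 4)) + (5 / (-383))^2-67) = 5349014385 / 596040014364757276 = 0.00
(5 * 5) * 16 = 400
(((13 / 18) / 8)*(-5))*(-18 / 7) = 65 / 56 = 1.16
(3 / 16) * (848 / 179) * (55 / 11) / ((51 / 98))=25970 / 3043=8.53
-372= -372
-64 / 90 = -32 / 45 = -0.71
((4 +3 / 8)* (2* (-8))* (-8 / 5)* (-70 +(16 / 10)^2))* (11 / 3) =-692384 / 25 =-27695.36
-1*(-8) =8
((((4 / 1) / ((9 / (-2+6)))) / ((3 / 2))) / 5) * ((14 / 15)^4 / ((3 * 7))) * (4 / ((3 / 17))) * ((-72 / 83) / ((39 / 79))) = -7547273216 / 22122871875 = -0.34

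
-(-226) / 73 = 3.10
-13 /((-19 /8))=104 /19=5.47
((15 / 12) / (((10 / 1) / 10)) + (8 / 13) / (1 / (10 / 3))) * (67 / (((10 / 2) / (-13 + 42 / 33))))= -296743 / 572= -518.78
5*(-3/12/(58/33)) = -165/232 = -0.71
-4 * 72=-288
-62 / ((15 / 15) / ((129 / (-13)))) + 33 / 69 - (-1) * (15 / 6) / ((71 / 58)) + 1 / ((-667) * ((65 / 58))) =2850916 / 4615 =617.75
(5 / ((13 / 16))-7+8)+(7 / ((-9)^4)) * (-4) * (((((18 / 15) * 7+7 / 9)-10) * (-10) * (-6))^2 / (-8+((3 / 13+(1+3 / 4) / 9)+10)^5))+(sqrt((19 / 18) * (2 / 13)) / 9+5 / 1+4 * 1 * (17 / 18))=sqrt(247) / 351+5153110856498638497592 / 323453413230657355035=15.98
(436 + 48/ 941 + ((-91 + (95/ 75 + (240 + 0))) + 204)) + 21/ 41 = 790.83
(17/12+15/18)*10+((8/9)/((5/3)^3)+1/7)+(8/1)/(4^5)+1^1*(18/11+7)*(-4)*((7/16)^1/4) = 23487169/1232000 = 19.06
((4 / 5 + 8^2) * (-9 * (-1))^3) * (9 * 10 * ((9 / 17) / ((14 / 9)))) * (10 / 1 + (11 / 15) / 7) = 60896761308 / 4165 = 14621071.14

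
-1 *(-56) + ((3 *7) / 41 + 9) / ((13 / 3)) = 58.20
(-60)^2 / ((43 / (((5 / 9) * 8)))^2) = 640000 / 16641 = 38.46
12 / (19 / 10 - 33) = -120 / 311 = -0.39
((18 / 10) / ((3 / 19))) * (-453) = -25821 / 5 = -5164.20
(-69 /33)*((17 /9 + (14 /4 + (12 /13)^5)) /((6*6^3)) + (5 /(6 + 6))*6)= -45360813601 /8661523104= -5.24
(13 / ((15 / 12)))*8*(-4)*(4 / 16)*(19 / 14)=-3952 / 35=-112.91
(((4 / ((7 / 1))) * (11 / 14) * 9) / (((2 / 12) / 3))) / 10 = 1782 / 245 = 7.27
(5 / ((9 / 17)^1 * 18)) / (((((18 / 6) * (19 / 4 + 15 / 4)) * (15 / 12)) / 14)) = 56 / 243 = 0.23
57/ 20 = 2.85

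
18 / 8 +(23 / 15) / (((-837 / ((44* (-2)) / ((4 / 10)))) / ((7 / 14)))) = 2.45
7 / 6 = 1.17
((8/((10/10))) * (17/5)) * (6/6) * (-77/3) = -10472/15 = -698.13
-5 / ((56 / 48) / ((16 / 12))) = -40 / 7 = -5.71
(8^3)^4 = 68719476736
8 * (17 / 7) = 136 / 7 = 19.43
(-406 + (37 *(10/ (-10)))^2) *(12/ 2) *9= 52002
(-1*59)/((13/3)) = -177/13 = -13.62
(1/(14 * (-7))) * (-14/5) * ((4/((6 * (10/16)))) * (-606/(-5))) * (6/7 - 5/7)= 3232/6125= 0.53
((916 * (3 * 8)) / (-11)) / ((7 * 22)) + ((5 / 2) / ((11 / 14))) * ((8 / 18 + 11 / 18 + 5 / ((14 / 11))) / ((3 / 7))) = 549446 / 22869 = 24.03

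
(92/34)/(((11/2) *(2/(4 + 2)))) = 276/187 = 1.48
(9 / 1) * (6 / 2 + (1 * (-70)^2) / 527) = 58329 / 527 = 110.68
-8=-8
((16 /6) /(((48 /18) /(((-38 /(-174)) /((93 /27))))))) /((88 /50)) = 1425 /39556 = 0.04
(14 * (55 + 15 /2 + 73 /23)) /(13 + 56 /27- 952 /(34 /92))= -0.36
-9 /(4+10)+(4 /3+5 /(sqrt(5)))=29 /42+sqrt(5)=2.93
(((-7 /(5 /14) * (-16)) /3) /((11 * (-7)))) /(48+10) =-112 /4785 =-0.02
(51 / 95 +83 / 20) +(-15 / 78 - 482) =-2358877 / 4940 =-477.51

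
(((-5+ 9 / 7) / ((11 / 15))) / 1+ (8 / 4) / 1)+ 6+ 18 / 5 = 2516 / 385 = 6.54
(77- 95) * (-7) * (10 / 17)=1260 / 17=74.12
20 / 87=0.23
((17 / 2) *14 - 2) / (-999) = -13 / 111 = -0.12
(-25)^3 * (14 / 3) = -218750 / 3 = -72916.67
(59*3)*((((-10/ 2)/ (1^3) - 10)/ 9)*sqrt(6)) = -295*sqrt(6) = -722.60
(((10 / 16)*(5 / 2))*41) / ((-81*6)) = -0.13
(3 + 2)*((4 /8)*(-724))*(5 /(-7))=9050 /7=1292.86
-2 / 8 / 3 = -1 / 12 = -0.08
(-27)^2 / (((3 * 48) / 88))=891 / 2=445.50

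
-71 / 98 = -0.72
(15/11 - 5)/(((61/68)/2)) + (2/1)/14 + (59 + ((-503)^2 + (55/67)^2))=5335742797068/21084833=253060.71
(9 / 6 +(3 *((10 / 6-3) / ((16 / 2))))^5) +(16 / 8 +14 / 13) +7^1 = 4803 / 416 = 11.55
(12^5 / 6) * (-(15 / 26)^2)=-2332800 / 169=-13803.55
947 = 947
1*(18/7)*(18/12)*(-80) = -2160/7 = -308.57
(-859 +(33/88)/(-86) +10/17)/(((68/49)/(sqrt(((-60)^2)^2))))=-2226832.42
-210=-210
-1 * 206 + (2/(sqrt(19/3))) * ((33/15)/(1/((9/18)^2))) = -206 + 11 * sqrt(57)/190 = -205.56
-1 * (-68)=68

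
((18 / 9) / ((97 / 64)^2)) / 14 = 4096 / 65863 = 0.06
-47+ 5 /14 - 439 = -6799 /14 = -485.64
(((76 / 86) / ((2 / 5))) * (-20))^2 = 3610000 / 1849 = 1952.41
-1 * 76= -76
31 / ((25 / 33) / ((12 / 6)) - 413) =-2046 / 27233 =-0.08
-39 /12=-13 /4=-3.25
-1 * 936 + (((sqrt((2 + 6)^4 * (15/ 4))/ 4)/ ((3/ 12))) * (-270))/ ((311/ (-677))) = -936 + 5849280 * sqrt(15)/ 311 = 71906.97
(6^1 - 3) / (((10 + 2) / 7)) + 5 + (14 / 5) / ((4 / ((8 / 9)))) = 1327 / 180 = 7.37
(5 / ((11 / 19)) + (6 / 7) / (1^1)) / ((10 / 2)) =731 / 385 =1.90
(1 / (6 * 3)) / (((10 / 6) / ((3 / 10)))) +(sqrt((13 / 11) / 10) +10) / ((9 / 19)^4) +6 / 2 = 130321 * sqrt(1430) / 721710 +132295861 / 656100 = 208.47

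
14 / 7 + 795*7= 5567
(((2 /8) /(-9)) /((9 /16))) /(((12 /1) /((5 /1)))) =-5 /243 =-0.02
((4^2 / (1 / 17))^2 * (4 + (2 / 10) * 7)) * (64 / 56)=15980544 / 35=456586.97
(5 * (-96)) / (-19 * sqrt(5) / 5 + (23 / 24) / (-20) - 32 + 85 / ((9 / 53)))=-466318771200 / 455004257881 - 3782246400 * sqrt(5) / 455004257881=-1.04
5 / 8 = 0.62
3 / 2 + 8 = 19 / 2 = 9.50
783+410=1193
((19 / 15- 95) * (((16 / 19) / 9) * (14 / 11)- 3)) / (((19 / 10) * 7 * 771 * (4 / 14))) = 0.09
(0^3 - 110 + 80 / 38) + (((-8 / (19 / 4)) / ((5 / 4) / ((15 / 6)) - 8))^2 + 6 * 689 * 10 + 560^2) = 28821241846 / 81225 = 354832.16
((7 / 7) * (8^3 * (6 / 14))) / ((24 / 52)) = 3328 / 7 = 475.43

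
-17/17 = -1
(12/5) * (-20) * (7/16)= -21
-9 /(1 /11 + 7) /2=-33 /52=-0.63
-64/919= -0.07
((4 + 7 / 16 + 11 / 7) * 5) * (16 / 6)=80.12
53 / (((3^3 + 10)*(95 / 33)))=1749 / 3515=0.50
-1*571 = -571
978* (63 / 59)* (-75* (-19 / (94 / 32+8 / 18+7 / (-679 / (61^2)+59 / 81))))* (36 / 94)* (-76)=-711466342612704000 / 266168615081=-2672991.11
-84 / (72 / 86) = -301 / 3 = -100.33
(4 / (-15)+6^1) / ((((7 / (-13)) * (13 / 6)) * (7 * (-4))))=43 / 245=0.18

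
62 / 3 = 20.67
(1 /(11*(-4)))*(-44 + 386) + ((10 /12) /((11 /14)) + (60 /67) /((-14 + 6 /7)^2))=-31378243 /4678476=-6.71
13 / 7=1.86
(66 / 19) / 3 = 22 / 19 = 1.16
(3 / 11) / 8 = 0.03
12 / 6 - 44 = -42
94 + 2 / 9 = 848 / 9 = 94.22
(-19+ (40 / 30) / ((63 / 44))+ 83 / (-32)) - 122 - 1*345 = -487.66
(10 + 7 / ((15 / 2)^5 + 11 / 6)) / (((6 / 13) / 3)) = 148093933 / 2278301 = 65.00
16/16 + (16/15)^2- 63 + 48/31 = -413714/6975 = -59.31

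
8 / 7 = 1.14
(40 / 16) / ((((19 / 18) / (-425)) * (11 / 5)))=-95625 / 209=-457.54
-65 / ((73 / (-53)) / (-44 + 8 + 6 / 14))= -857805 / 511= -1678.68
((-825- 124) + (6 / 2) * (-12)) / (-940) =197 / 188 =1.05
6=6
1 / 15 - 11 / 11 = -14 / 15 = -0.93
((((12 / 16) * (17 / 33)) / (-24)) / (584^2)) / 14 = -17 / 5042171904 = -0.00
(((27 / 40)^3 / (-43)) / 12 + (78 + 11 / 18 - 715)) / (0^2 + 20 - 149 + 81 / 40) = 63048379049 / 12579667200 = 5.01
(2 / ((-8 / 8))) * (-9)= 18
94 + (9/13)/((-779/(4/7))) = 6663530/70889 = 94.00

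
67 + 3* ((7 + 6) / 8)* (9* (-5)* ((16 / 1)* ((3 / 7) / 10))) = -584 / 7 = -83.43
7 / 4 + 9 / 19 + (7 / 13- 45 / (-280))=40429 / 13832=2.92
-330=-330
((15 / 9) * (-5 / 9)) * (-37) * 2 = 1850 / 27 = 68.52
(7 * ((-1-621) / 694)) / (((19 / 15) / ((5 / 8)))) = -163275 / 52744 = -3.10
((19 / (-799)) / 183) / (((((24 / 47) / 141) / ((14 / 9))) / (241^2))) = -363064331 / 111996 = -3241.76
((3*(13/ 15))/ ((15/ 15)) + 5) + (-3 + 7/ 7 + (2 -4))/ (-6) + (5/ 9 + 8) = 757/ 45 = 16.82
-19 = -19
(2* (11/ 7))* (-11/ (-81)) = 242/ 567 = 0.43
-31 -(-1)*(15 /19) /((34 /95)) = -979 /34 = -28.79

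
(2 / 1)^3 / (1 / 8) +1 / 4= 257 / 4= 64.25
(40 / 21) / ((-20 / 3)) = -2 / 7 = -0.29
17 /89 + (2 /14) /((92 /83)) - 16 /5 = -825381 /286580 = -2.88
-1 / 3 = -0.33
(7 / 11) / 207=7 / 2277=0.00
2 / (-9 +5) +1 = 1 / 2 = 0.50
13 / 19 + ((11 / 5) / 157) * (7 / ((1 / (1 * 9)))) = 1.57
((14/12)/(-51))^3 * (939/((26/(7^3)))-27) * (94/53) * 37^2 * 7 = -16549478043875/6580550808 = -2514.91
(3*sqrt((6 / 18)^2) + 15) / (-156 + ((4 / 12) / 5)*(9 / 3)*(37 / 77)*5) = -0.10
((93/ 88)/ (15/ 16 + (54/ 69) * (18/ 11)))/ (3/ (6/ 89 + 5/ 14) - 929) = -754354/ 1459695079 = -0.00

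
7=7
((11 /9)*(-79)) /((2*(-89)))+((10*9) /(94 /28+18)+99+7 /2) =25687823 /239499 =107.26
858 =858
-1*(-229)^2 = -52441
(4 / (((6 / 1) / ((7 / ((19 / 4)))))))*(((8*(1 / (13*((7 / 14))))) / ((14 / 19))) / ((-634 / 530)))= -16960 / 12363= -1.37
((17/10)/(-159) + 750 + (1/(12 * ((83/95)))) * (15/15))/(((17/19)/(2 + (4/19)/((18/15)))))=2045765981/1121745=1823.74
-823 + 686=-137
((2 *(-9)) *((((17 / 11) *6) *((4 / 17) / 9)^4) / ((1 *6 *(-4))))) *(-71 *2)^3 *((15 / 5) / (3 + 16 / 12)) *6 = -733001728 / 18969093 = -38.64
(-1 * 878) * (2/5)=-1756/5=-351.20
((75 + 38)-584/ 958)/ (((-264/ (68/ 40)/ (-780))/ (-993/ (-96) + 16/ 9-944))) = -1064357446945/ 2023296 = -526051.28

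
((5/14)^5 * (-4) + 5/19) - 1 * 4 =-9605751/2554664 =-3.76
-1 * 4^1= -4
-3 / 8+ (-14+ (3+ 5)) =-51 / 8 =-6.38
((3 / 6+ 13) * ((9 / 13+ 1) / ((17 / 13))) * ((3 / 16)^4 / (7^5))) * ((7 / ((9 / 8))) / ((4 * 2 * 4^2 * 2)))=0.00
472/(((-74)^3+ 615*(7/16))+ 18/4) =-7552/6479207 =-0.00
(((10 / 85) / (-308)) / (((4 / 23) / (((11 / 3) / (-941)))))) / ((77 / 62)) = 713 / 103468596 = 0.00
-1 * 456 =-456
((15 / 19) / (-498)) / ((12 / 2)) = -5 / 18924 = -0.00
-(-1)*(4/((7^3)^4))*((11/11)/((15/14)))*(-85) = -136/5931980229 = -0.00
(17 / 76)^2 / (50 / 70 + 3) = 2023 / 150176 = 0.01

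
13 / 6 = 2.17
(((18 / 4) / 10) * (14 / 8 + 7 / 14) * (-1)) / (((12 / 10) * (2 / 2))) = -27 / 32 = -0.84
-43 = -43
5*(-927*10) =-46350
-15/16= -0.94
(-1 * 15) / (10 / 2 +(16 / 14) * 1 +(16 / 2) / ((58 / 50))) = -3045 / 2647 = -1.15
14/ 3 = 4.67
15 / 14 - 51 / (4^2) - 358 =-40333 / 112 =-360.12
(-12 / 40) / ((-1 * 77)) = 3 / 770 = 0.00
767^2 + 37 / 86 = 588289.43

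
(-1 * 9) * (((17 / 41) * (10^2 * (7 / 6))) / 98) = -1275 / 287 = -4.44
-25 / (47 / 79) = -1975 / 47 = -42.02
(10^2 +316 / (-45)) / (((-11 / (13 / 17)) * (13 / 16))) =-66944 / 8415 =-7.96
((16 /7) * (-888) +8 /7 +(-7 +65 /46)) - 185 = -714569 /322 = -2219.16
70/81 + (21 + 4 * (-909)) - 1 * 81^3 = -43339466/81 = -535055.14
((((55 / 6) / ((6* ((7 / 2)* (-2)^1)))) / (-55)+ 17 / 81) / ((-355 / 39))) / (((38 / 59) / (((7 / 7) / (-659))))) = 74399 / 1344154392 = 0.00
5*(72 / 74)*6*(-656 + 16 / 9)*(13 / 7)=-9185280 / 259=-35464.40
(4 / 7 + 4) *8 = 256 / 7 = 36.57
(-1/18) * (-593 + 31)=281/9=31.22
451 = 451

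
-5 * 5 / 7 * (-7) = 25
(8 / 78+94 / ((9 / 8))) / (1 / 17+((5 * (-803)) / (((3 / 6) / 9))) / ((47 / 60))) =-7820612 / 8624696301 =-0.00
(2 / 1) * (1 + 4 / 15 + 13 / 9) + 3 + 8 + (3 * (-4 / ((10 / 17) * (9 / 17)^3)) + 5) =-141014 / 1215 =-116.06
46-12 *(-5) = 106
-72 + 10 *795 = 7878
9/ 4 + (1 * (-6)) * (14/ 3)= -103/ 4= -25.75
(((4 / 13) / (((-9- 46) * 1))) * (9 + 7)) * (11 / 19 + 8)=-10432 / 13585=-0.77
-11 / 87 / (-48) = 11 / 4176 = 0.00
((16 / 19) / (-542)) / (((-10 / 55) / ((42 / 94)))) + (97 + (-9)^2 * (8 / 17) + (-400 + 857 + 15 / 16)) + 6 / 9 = 593.73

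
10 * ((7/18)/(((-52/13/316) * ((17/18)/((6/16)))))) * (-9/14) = 10665/136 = 78.42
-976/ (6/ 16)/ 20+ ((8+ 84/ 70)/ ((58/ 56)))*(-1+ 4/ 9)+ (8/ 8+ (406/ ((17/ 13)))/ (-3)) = -5270233/ 22185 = -237.56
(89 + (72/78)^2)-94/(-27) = 425881/4563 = 93.33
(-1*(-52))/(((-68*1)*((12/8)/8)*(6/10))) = -1040/153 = -6.80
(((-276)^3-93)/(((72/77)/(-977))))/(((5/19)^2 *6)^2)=127237124416.48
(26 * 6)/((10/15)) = 234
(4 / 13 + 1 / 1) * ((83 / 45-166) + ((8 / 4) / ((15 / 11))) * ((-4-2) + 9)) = -9401 / 45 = -208.91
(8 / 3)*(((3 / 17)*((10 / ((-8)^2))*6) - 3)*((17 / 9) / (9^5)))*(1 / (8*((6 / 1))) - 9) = 110767 / 51018336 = 0.00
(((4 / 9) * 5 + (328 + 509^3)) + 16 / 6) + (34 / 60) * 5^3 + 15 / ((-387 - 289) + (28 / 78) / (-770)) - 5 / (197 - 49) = 254702491472874461 / 1931427972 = 131872632.67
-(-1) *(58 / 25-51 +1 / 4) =-4843 / 100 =-48.43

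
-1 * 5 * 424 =-2120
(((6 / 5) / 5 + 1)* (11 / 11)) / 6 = 31 / 150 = 0.21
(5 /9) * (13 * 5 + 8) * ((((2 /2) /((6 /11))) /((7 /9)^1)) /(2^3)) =11.95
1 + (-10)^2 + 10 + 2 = 113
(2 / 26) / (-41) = -1 / 533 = -0.00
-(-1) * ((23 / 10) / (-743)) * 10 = -23 / 743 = -0.03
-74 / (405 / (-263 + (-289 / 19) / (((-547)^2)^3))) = 3301746852097916262116 / 68708636065134933885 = 48.05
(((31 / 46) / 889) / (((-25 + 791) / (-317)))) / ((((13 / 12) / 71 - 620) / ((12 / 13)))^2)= -256804509888 / 369280408739279547601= -0.00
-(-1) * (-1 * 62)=-62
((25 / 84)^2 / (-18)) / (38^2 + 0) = -625 / 183399552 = -0.00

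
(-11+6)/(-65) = 1/13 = 0.08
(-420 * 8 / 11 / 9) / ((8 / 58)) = -8120 / 33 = -246.06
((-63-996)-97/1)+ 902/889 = -1026782/889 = -1154.99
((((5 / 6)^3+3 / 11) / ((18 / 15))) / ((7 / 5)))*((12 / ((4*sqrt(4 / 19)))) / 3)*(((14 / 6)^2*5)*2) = 1770125*sqrt(19) / 128304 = 60.14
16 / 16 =1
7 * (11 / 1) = 77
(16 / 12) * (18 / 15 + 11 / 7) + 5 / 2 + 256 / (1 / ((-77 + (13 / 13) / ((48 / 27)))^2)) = 314104391 / 210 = 1495735.20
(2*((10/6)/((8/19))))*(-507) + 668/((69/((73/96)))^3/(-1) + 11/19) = -88659370295825851/22088907018676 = -4013.75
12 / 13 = 0.92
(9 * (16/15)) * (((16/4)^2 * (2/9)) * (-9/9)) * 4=-2048/15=-136.53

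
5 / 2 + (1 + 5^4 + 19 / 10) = 3152 / 5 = 630.40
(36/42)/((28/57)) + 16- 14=367/98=3.74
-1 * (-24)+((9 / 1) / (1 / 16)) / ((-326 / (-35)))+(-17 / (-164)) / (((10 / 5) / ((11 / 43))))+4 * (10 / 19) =41.58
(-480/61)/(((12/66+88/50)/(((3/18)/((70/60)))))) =-0.58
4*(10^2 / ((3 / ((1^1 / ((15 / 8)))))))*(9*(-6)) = -3840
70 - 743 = -673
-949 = -949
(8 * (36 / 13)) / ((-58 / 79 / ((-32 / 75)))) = 121344 / 9425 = 12.87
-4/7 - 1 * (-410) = 2866/7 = 409.43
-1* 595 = -595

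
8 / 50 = 4 / 25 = 0.16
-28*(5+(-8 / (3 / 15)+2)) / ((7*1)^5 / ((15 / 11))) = 180 / 2401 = 0.07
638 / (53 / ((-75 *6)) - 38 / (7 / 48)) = -2009700 / 821171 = -2.45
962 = 962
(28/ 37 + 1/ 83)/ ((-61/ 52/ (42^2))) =-216569808/ 187331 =-1156.08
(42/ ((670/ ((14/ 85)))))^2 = 86436/ 810825625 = 0.00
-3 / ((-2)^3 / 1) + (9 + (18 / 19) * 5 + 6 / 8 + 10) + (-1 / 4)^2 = 7577 / 304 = 24.92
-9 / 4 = -2.25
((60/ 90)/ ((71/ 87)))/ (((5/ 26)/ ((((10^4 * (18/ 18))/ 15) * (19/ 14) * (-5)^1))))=-28652000/ 1491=-19216.63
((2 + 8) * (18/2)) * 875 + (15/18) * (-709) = 468955/6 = 78159.17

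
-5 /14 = -0.36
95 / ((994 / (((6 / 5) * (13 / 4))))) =741 / 1988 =0.37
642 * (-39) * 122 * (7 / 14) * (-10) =15273180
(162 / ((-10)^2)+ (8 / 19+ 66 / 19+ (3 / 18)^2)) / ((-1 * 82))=-94777 / 1402200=-0.07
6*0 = 0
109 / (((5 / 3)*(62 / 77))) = 25179 / 310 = 81.22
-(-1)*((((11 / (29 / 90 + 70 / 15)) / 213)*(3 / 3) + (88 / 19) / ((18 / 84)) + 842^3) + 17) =596947726.62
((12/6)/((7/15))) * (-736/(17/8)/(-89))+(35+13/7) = 566994/10591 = 53.54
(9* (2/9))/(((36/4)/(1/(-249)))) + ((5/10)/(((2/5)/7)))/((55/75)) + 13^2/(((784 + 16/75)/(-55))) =113501273/1449873216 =0.08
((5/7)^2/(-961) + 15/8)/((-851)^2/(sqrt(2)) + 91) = -9179755/14112359969043812 + 511383673135 * sqrt(2)/197573039566613368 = 0.00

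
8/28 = 2/7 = 0.29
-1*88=-88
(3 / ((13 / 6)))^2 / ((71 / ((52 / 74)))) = 648 / 34151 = 0.02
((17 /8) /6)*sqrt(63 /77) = 17*sqrt(11) /176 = 0.32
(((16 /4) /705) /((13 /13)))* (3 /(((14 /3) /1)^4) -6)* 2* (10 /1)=-0.68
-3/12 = -1/4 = -0.25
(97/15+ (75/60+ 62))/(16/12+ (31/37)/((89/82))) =13774619/415960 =33.12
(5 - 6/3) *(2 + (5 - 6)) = 3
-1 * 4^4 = -256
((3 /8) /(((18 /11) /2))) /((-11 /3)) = -0.12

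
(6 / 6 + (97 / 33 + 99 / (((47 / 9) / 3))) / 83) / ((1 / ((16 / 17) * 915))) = 1080924880 / 729487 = 1481.76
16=16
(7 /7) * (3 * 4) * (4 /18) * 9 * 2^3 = 192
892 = 892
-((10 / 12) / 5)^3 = -1 / 216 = -0.00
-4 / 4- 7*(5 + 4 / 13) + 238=2598 / 13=199.85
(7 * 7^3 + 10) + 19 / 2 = 4841 / 2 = 2420.50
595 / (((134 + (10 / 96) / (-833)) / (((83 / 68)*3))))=87115140 / 5357851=16.26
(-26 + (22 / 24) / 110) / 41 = -0.63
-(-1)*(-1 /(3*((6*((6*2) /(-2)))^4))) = -1 /5038848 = -0.00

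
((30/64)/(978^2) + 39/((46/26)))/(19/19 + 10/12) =5172665587/430205248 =12.02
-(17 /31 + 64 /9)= -2137 /279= -7.66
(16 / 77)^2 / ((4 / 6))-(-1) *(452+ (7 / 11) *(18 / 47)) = 126041638 / 278663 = 452.31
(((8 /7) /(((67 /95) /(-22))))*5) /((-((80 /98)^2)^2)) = 172120487 /428800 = 401.40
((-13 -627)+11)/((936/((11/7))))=-6919/6552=-1.06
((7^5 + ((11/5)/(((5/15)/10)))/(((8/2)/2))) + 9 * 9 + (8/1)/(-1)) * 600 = 10147800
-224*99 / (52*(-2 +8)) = -924 / 13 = -71.08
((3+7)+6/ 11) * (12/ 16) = 87/ 11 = 7.91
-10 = -10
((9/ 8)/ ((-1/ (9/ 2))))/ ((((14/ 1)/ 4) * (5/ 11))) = -891/ 280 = -3.18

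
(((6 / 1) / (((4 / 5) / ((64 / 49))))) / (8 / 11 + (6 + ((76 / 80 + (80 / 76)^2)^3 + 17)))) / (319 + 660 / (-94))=2830280200960000 / 2924452950423214791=0.00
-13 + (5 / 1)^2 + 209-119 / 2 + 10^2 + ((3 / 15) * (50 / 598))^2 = 46756773 / 178802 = 261.50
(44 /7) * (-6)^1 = -264 /7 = -37.71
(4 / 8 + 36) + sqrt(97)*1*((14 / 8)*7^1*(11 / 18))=110.23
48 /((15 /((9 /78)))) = 24 /65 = 0.37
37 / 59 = 0.63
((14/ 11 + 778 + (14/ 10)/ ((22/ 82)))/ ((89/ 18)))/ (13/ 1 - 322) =-258882/ 504185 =-0.51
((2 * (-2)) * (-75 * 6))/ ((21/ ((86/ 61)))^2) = 8.11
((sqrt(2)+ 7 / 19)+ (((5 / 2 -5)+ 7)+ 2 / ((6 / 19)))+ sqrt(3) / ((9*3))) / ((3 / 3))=sqrt(3) / 27+ sqrt(2)+ 1277 / 114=12.68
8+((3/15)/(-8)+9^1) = 679/40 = 16.98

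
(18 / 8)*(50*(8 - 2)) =675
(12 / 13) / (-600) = -1 / 650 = -0.00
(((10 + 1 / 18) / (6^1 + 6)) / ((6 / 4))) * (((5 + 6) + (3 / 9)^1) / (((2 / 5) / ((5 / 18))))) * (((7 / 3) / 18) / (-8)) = -0.07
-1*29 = -29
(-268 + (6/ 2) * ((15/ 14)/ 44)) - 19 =-176747/ 616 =-286.93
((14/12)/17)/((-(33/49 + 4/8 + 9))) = -343/50847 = -0.01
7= 7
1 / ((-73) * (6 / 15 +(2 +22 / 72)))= -180 / 35551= -0.01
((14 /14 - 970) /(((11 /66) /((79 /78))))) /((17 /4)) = -18012 /13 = -1385.54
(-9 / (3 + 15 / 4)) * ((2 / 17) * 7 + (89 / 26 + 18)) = -19666 / 663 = -29.66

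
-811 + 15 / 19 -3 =-15451 / 19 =-813.21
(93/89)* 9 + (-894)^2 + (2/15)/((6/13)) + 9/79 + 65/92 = 23264739268351/29108340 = 799246.51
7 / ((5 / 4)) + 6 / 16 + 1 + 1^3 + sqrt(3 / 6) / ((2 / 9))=9 * sqrt(2) / 4 + 319 / 40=11.16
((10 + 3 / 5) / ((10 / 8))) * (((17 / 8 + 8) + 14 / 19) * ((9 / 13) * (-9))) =-545211 / 950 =-573.91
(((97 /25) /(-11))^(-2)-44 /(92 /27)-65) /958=-15121553 /207317906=-0.07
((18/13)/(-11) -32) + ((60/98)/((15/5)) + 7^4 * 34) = 571785762/7007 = 81602.08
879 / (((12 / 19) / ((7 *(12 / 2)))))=58453.50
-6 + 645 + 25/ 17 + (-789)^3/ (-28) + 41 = 8350198553/ 476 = 17542433.93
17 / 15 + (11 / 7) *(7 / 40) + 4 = 5.41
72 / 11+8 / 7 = 592 / 77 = 7.69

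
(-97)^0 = 1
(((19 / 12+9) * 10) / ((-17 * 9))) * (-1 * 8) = 2540 / 459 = 5.53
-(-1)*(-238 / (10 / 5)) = -119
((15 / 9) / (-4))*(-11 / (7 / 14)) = 9.17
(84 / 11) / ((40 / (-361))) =-7581 / 110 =-68.92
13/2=6.50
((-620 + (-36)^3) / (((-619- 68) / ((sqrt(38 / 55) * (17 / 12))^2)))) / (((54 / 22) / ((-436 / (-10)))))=7073896061 / 4173525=1694.95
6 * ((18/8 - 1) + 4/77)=1203/154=7.81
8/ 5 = 1.60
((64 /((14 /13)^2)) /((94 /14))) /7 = 2704 /2303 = 1.17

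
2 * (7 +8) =30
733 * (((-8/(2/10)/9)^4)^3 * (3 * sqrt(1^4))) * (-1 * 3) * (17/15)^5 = -5587511831921950720000000/7625597484987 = -732731021132.76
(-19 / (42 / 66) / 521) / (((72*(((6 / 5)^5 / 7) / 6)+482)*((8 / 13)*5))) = -1698125 / 44335274416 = -0.00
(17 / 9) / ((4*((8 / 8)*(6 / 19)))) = 323 / 216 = 1.50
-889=-889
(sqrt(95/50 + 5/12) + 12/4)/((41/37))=37 * sqrt(2085)/1230 + 111/41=4.08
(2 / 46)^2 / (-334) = -1 / 176686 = -0.00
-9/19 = -0.47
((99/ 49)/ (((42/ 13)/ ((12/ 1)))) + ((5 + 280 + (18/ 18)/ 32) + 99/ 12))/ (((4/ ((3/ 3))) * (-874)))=-3301423/ 38372096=-0.09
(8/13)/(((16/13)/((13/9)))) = 13/18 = 0.72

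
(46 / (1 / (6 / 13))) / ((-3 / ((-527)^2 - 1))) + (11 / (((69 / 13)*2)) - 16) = -3526061533 / 1794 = -1965474.66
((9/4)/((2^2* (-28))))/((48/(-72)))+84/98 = 795/896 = 0.89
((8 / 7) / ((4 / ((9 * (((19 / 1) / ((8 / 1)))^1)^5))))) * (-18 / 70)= -200564019 / 4014080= -49.97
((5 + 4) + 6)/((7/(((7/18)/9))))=5/54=0.09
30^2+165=1065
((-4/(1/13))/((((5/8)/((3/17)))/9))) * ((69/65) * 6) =-357696/425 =-841.64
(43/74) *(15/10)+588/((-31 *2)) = -8.61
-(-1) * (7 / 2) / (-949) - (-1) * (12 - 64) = -98703 / 1898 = -52.00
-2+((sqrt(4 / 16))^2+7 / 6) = -7 / 12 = -0.58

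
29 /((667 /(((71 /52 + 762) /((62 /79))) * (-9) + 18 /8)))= -28215891 /74152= -380.51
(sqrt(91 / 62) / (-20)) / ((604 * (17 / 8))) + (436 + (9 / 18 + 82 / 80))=437.52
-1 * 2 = -2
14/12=7/6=1.17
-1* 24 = -24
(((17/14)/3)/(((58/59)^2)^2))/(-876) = -205995137/416356520832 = -0.00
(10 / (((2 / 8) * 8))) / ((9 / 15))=25 / 3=8.33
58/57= 1.02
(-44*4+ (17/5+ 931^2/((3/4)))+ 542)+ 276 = 17344901/15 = 1156326.73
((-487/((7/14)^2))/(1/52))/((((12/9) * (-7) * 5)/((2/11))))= 151944/385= 394.66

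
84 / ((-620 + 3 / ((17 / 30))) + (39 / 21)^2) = -69972 / 509177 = -0.14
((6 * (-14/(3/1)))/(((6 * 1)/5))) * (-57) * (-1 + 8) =9310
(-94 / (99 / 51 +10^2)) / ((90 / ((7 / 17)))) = -329 / 77985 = -0.00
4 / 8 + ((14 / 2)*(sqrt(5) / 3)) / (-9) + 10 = 21 / 2 - 7*sqrt(5) / 27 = 9.92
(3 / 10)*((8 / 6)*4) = 1.60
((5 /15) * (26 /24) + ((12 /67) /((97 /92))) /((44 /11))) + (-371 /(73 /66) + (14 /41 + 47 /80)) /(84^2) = 0.36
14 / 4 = 7 / 2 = 3.50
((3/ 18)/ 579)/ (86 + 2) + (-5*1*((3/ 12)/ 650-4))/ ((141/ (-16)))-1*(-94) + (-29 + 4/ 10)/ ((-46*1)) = 1983809617457/ 21480853680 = 92.35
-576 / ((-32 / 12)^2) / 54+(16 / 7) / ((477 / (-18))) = -1177 / 742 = -1.59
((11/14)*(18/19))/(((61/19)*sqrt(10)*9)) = 11*sqrt(10)/4270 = 0.01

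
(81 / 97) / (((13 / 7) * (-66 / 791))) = -149499 / 27742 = -5.39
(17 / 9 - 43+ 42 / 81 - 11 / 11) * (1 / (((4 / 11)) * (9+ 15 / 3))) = -12353 / 1512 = -8.17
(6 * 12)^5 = 1934917632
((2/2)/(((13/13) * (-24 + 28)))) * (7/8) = 7/32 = 0.22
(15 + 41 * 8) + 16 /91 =31229 /91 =343.18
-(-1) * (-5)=-5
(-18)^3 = -5832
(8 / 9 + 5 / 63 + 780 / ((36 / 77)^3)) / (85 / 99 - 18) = -2285237537 / 5131728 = -445.32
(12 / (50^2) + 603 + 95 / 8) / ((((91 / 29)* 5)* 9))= 89157571 / 20475000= 4.35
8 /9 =0.89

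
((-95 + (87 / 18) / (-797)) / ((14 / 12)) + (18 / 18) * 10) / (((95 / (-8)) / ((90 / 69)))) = 19129392 / 2438023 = 7.85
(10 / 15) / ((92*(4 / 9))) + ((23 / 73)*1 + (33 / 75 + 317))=106707627 / 335800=317.77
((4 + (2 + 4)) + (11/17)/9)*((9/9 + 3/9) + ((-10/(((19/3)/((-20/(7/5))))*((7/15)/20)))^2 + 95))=3745016011144589/397843299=9413294.18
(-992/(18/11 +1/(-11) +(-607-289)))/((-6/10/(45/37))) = -818400/364043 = -2.25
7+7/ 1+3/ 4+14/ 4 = 73/ 4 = 18.25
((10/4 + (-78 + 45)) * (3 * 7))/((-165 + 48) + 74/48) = 15372/2771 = 5.55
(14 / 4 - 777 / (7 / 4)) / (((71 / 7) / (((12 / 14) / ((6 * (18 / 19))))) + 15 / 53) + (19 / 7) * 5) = -6210169 / 1143596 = -5.43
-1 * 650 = -650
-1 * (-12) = 12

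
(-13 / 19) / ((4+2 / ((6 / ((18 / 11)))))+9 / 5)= -715 / 6631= -0.11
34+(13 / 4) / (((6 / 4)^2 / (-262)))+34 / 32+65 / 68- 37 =-928835 / 2448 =-379.43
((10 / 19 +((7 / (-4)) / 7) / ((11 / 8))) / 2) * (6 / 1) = 216 / 209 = 1.03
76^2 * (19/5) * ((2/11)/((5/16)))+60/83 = 291496564/22825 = 12770.93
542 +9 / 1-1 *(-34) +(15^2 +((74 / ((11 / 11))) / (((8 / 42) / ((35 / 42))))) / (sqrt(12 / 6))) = 1295 *sqrt(2) / 8 +810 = 1038.93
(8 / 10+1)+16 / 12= 47 / 15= 3.13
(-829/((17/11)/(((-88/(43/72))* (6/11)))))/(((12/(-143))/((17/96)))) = -3912051/43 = -90977.93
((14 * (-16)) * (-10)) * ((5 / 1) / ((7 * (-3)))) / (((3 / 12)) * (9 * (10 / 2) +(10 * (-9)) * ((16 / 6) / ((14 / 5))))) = 8960 / 171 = 52.40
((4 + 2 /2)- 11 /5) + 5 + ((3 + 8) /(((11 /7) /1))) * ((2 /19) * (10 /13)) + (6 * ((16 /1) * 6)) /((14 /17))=6118891 /8645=707.80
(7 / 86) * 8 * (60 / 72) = 70 / 129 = 0.54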